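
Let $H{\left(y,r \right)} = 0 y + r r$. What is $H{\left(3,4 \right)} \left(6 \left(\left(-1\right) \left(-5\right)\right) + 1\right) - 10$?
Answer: $486$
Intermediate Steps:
$H{\left(y,r \right)} = r^{2}$ ($H{\left(y,r \right)} = 0 + r^{2} = r^{2}$)
$H{\left(3,4 \right)} \left(6 \left(\left(-1\right) \left(-5\right)\right) + 1\right) - 10 = 4^{2} \left(6 \left(\left(-1\right) \left(-5\right)\right) + 1\right) - 10 = 16 \left(6 \cdot 5 + 1\right) - 10 = 16 \left(30 + 1\right) - 10 = 16 \cdot 31 - 10 = 496 - 10 = 486$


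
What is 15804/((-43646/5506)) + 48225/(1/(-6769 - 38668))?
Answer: -47818586377887/21823 ≈ -2.1912e+9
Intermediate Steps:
15804/((-43646/5506)) + 48225/(1/(-6769 - 38668)) = 15804/((-43646*1/5506)) + 48225/(1/(-45437)) = 15804/(-21823/2753) + 48225/(-1/45437) = 15804*(-2753/21823) + 48225*(-45437) = -43508412/21823 - 2191199325 = -47818586377887/21823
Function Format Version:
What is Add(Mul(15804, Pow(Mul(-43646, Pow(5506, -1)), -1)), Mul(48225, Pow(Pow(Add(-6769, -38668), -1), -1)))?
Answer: Rational(-47818586377887, 21823) ≈ -2.1912e+9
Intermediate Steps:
Add(Mul(15804, Pow(Mul(-43646, Pow(5506, -1)), -1)), Mul(48225, Pow(Pow(Add(-6769, -38668), -1), -1))) = Add(Mul(15804, Pow(Mul(-43646, Rational(1, 5506)), -1)), Mul(48225, Pow(Pow(-45437, -1), -1))) = Add(Mul(15804, Pow(Rational(-21823, 2753), -1)), Mul(48225, Pow(Rational(-1, 45437), -1))) = Add(Mul(15804, Rational(-2753, 21823)), Mul(48225, -45437)) = Add(Rational(-43508412, 21823), -2191199325) = Rational(-47818586377887, 21823)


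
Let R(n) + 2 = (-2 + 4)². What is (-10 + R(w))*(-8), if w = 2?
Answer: 64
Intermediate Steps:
R(n) = 2 (R(n) = -2 + (-2 + 4)² = -2 + 2² = -2 + 4 = 2)
(-10 + R(w))*(-8) = (-10 + 2)*(-8) = -8*(-8) = 64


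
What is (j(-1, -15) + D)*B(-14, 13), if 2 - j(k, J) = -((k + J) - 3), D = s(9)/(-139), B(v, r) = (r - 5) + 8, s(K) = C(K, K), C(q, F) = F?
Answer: -37952/139 ≈ -273.04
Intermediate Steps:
s(K) = K
B(v, r) = 3 + r (B(v, r) = (-5 + r) + 8 = 3 + r)
D = -9/139 (D = 9/(-139) = 9*(-1/139) = -9/139 ≈ -0.064748)
j(k, J) = -1 + J + k (j(k, J) = 2 - (-1)*((k + J) - 3) = 2 - (-1)*((J + k) - 3) = 2 - (-1)*(-3 + J + k) = 2 - (3 - J - k) = 2 + (-3 + J + k) = -1 + J + k)
(j(-1, -15) + D)*B(-14, 13) = ((-1 - 15 - 1) - 9/139)*(3 + 13) = (-17 - 9/139)*16 = -2372/139*16 = -37952/139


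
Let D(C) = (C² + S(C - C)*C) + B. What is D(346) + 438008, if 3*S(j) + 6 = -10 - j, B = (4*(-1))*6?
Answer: 1667564/3 ≈ 5.5586e+5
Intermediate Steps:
B = -24 (B = -4*6 = -24)
S(j) = -16/3 - j/3 (S(j) = -2 + (-10 - j)/3 = -2 + (-10/3 - j/3) = -16/3 - j/3)
D(C) = -24 + C² - 16*C/3 (D(C) = (C² + (-16/3 - (C - C)/3)*C) - 24 = (C² + (-16/3 - ⅓*0)*C) - 24 = (C² + (-16/3 + 0)*C) - 24 = (C² - 16*C/3) - 24 = -24 + C² - 16*C/3)
D(346) + 438008 = (-24 + 346² - 16/3*346) + 438008 = (-24 + 119716 - 5536/3) + 438008 = 353540/3 + 438008 = 1667564/3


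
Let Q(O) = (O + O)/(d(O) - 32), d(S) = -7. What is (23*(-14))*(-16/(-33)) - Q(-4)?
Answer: -67064/429 ≈ -156.33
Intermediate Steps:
Q(O) = -2*O/39 (Q(O) = (O + O)/(-7 - 32) = (2*O)/(-39) = (2*O)*(-1/39) = -2*O/39)
(23*(-14))*(-16/(-33)) - Q(-4) = (23*(-14))*(-16/(-33)) - (-2)*(-4)/39 = -(-5152)*(-1)/33 - 1*8/39 = -322*16/33 - 8/39 = -5152/33 - 8/39 = -67064/429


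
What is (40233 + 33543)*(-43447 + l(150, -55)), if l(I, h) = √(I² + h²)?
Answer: -3205345872 + 368880*√1021 ≈ -3.1936e+9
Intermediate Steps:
(40233 + 33543)*(-43447 + l(150, -55)) = (40233 + 33543)*(-43447 + √(150² + (-55)²)) = 73776*(-43447 + √(22500 + 3025)) = 73776*(-43447 + √25525) = 73776*(-43447 + 5*√1021) = -3205345872 + 368880*√1021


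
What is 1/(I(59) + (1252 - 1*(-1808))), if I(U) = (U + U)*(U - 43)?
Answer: 1/4948 ≈ 0.00020210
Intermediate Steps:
I(U) = 2*U*(-43 + U) (I(U) = (2*U)*(-43 + U) = 2*U*(-43 + U))
1/(I(59) + (1252 - 1*(-1808))) = 1/(2*59*(-43 + 59) + (1252 - 1*(-1808))) = 1/(2*59*16 + (1252 + 1808)) = 1/(1888 + 3060) = 1/4948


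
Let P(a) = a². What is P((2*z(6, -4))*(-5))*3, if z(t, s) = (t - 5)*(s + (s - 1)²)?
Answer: 132300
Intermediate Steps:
z(t, s) = (-5 + t)*(s + (-1 + s)²)
P((2*z(6, -4))*(-5))*3 = ((2*(-5*(-4) - 5*(-1 - 4)² - 4*6 + 6*(-1 - 4)²))*(-5))²*3 = ((2*(20 - 5*(-5)² - 24 + 6*(-5)²))*(-5))²*3 = ((2*(20 - 5*25 - 24 + 6*25))*(-5))²*3 = ((2*(20 - 125 - 24 + 150))*(-5))²*3 = ((2*21)*(-5))²*3 = (42*(-5))²*3 = (-210)²*3 = 44100*3 = 132300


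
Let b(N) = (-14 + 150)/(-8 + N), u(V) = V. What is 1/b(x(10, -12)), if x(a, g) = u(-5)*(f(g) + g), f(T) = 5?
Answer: 27/136 ≈ 0.19853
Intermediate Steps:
x(a, g) = -25 - 5*g (x(a, g) = -5*(5 + g) = -25 - 5*g)
b(N) = 136/(-8 + N)
1/b(x(10, -12)) = 1/(136/(-8 + (-25 - 5*(-12)))) = 1/(136/(-8 + (-25 + 60))) = 1/(136/(-8 + 35)) = 1/(136/27) = 27/136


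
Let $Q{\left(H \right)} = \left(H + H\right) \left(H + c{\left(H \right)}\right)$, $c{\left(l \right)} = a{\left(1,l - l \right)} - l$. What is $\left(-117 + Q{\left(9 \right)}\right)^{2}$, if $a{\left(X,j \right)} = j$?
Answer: $13689$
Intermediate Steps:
$c{\left(l \right)} = - l$ ($c{\left(l \right)} = \left(l - l\right) - l = 0 - l = - l$)
$Q{\left(H \right)} = 0$ ($Q{\left(H \right)} = \left(H + H\right) \left(H - H\right) = 2 H 0 = 0$)
$\left(-117 + Q{\left(9 \right)}\right)^{2} = \left(-117 + 0\right)^{2} = \left(-117\right)^{2} = 13689$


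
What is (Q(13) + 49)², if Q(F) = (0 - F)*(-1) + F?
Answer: 5625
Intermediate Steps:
Q(F) = 2*F (Q(F) = -F*(-1) + F = F + F = 2*F)
(Q(13) + 49)² = (2*13 + 49)² = (26 + 49)² = 75² = 5625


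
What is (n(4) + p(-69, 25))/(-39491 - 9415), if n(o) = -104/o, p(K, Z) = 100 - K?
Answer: -1/342 ≈ -0.0029240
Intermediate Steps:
(n(4) + p(-69, 25))/(-39491 - 9415) = (-104/4 + (100 - 1*(-69)))/(-39491 - 9415) = (-104*¼ + (100 + 69))/(-48906) = (-26 + 169)*(-1/48906) = 143*(-1/48906) = -1/342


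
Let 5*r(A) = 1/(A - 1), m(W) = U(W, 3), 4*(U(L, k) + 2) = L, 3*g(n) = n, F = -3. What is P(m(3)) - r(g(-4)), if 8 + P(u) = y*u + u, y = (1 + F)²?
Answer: -1983/140 ≈ -14.164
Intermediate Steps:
g(n) = n/3
U(L, k) = -2 + L/4
y = 4 (y = (1 - 3)² = (-2)² = 4)
m(W) = -2 + W/4
P(u) = -8 + 5*u (P(u) = -8 + (4*u + u) = -8 + 5*u)
r(A) = 1/(5*(-1 + A)) (r(A) = 1/(5*(A - 1)) = 1/(5*(-1 + A)))
P(m(3)) - r(g(-4)) = (-8 + 5*(-2 + (¼)*3)) - 1/(5*(-1 + (⅓)*(-4))) = (-8 + 5*(-2 + ¾)) - 1/(5*(-1 - 4/3)) = (-8 + 5*(-5/4)) - 1/(5*(-7/3)) = (-8 - 25/4) - (-3)/(5*7) = -57/4 - 1*(-3/35) = -57/4 + 3/35 = -1983/140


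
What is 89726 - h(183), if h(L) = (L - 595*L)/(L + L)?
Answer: 90023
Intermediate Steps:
h(L) = -297 (h(L) = (-594*L)/((2*L)) = (-594*L)*(1/(2*L)) = -297)
89726 - h(183) = 89726 - 1*(-297) = 89726 + 297 = 90023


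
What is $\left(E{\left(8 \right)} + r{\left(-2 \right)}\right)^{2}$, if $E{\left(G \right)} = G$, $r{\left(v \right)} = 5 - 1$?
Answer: $144$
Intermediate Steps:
$r{\left(v \right)} = 4$ ($r{\left(v \right)} = 5 - 1 = 4$)
$\left(E{\left(8 \right)} + r{\left(-2 \right)}\right)^{2} = \left(8 + 4\right)^{2} = 12^{2} = 144$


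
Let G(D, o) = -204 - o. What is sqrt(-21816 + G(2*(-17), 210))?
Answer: 3*I*sqrt(2470) ≈ 149.1*I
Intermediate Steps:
sqrt(-21816 + G(2*(-17), 210)) = sqrt(-21816 + (-204 - 1*210)) = sqrt(-21816 + (-204 - 210)) = sqrt(-21816 - 414) = sqrt(-22230) = 3*I*sqrt(2470)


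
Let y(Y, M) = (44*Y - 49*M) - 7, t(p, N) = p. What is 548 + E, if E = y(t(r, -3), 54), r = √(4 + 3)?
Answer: -2105 + 44*√7 ≈ -1988.6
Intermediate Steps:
r = √7 ≈ 2.6458
y(Y, M) = -7 - 49*M + 44*Y (y(Y, M) = (-49*M + 44*Y) - 7 = -7 - 49*M + 44*Y)
E = -2653 + 44*√7 (E = -7 - 49*54 + 44*√7 = -7 - 2646 + 44*√7 = -2653 + 44*√7 ≈ -2536.6)
548 + E = 548 + (-2653 + 44*√7) = -2105 + 44*√7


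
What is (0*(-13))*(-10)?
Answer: 0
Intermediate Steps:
(0*(-13))*(-10) = 0*(-10) = 0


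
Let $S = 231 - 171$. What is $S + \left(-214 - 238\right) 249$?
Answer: $-112488$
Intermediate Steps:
$S = 60$
$S + \left(-214 - 238\right) 249 = 60 + \left(-214 - 238\right) 249 = 60 - 112548 = -112488$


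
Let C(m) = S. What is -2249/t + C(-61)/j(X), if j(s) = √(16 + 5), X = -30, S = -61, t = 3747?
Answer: -2249/3747 - 61*√21/21 ≈ -13.911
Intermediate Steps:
j(s) = √21
C(m) = -61
-2249/t + C(-61)/j(X) = -2249/3747 - 61*√21/21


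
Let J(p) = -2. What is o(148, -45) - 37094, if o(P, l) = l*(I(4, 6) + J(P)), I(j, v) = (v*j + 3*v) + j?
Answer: -39074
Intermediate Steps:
I(j, v) = j + 3*v + j*v (I(j, v) = (j*v + 3*v) + j = (3*v + j*v) + j = j + 3*v + j*v)
o(P, l) = 44*l (o(P, l) = l*((4 + 3*6 + 4*6) - 2) = l*((4 + 18 + 24) - 2) = l*(46 - 2) = l*44 = 44*l)
o(148, -45) - 37094 = 44*(-45) - 37094 = -1980 - 37094 = -39074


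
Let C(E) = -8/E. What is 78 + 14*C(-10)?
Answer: 446/5 ≈ 89.200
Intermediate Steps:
78 + 14*C(-10) = 78 + 14*(-8/(-10)) = 78 + 14*(-8*(-⅒)) = 78 + 14*(⅘) = 78 + 56/5 = 446/5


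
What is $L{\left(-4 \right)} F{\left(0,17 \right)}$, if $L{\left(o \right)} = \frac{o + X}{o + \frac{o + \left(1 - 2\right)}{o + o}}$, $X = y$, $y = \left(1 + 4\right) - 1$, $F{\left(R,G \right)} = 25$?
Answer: $0$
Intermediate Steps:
$y = 4$ ($y = 5 - 1 = 4$)
$X = 4$
$L{\left(o \right)} = \frac{4 + o}{o + \frac{-1 + o}{2 o}}$ ($L{\left(o \right)} = \frac{o + 4}{o + \frac{o + \left(1 - 2\right)}{o + o}} = \frac{4 + o}{o + \frac{o + \left(1 - 2\right)}{2 o}} = \frac{4 + o}{o + \left(o - 1\right) \frac{1}{2 o}} = \frac{4 + o}{o + \left(-1 + o\right) \frac{1}{2 o}} = \frac{4 + o}{o + \frac{-1 + o}{2 o}}$)
$L{\left(-4 \right)} F{\left(0,17 \right)} = 2 \left(-4\right) \frac{1}{-1 - 4 + 2 \left(-4\right)^{2}} \left(4 - 4\right) 25 = 2 \left(-4\right) \frac{1}{-1 - 4 + 2 \cdot 16} \cdot 0 \cdot 25 = 2 \left(-4\right) \frac{1}{-1 - 4 + 32} \cdot 0 \cdot 25 = 2 \left(-4\right) \frac{1}{27} \cdot 0 \cdot 25 = 0 \cdot 25 = 0$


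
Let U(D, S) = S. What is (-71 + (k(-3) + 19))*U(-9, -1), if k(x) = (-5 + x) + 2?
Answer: 58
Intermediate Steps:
k(x) = -3 + x
(-71 + (k(-3) + 19))*U(-9, -1) = (-71 + ((-3 - 3) + 19))*(-1) = (-71 + (-6 + 19))*(-1) = (-71 + 13)*(-1) = -58*(-1) = 58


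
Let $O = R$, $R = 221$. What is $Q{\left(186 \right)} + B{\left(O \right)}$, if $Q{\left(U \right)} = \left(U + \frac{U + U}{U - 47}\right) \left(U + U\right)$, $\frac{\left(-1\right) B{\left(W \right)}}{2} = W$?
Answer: $\frac{9694634}{139} \approx 69746.0$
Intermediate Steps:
$O = 221$
$B{\left(W \right)} = - 2 W$
$Q{\left(U \right)} = 2 U \left(U + \frac{2 U}{-47 + U}\right)$ ($Q{\left(U \right)} = \left(U + \frac{2 U}{-47 + U}\right) 2 U = 2 U \left(U + \frac{2 U}{-47 + U}\right)$)
$Q{\left(186 \right)} + B{\left(O \right)} = \frac{2 \cdot 186^{2} \left(-45 + 186\right)}{-47 + 186} - 442 = 2 \cdot 34596 \cdot \frac{1}{139} \cdot 141 - 442 = \frac{9756072}{139} - 442 = \frac{9694634}{139}$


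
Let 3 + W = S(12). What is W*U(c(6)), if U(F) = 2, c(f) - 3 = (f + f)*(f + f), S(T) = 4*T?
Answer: 90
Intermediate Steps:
W = 45 (W = -3 + 4*12 = -3 + 48 = 45)
c(f) = 3 + 4*f² (c(f) = 3 + (f + f)*(f + f) = 3 + (2*f)*(2*f) = 3 + 4*f²)
W*U(c(6)) = 45*2 = 90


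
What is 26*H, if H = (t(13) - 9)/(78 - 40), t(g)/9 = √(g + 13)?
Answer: -117/19 + 117*√26/19 ≈ 25.241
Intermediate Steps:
t(g) = 9*√(13 + g) (t(g) = 9*√(g + 13) = 9*√(13 + g))
H = -9/38 + 9*√26/38 (H = (9*√(13 + 13) - 9)/(78 - 40) = (9*√26 - 9)/38 = (-9 + 9*√26)*(1/38) = -9/38 + 9*√26/38 ≈ 0.97082)
26*H = 26*(-9/38 + 9*√26/38) = -117/19 + 117*√26/19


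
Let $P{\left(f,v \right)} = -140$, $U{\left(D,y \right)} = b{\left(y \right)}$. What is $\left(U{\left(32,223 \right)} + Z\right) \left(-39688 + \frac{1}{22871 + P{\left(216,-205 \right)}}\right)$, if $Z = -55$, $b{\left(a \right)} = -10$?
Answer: $\frac{58639615255}{22731} \approx 2.5797 \cdot 10^{6}$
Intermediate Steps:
$U{\left(D,y \right)} = -10$
$\left(U{\left(32,223 \right)} + Z\right) \left(-39688 + \frac{1}{22871 + P{\left(216,-205 \right)}}\right) = \left(-10 - 55\right) \left(-39688 + \frac{1}{22871 - 140}\right) = - 65 \left(-39688 + \frac{1}{22731}\right) = \left(-65\right) \left(- \frac{902147927}{22731}\right) = \frac{58639615255}{22731}$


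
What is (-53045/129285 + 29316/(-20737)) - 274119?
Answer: -146982656285116/536196609 ≈ -2.7412e+5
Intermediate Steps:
(-53045/129285 + 29316/(-20737)) - 274119 = (-53045*1/129285 + 29316*(-1/20737)) - 274119 = (-10609/25857 - 29316/20737) - 274119 = -978022645/536196609 - 274119 = -146982656285116/536196609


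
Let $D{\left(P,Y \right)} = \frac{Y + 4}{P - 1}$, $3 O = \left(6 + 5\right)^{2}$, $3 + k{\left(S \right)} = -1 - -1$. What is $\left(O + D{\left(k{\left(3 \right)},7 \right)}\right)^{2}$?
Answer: $\frac{203401}{144} \approx 1412.5$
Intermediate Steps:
$k{\left(S \right)} = -3$ ($k{\left(S \right)} = -3 - 0 = -3 + \left(-1 + 1\right) = -3 + 0 = -3$)
$O = \frac{121}{3}$ ($O = \frac{\left(6 + 5\right)^{2}}{3} = \frac{11^{2}}{3} = \frac{1}{3} \cdot 121 = \frac{121}{3} \approx 40.333$)
$D{\left(P,Y \right)} = \frac{4 + Y}{-1 + P}$
$\left(O + D{\left(k{\left(3 \right)},7 \right)}\right)^{2} = \left(\frac{121}{3} + \frac{4 + 7}{-1 - 3}\right)^{2} = \left(\frac{121}{3} + \frac{1}{-4} \cdot 11\right)^{2} = \left(\frac{121}{3} - \frac{11}{4}\right)^{2} = \left(\frac{451}{12}\right)^{2} = \frac{203401}{144}$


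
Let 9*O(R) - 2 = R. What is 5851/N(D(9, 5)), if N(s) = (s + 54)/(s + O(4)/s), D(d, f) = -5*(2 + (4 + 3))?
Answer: -35556527/1215 ≈ -29265.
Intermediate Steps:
O(R) = 2/9 + R/9
D(d, f) = -45 (D(d, f) = -5*(2 + 7) = -5*9 = -45)
N(s) = (54 + s)/(s + 2/(3*s)) (N(s) = (s + 54)/(s + (2/9 + (⅑)*4)/s) = (54 + s)/(s + (2/9 + 4/9)/s) = (54 + s)/(s + 2/(3*s)))
5851/N(D(9, 5)) = 5851/((3*(-45)*(54 - 45)/(2 + 3*(-45)²))) = 5851/((3*(-45)*9/(2 + 3*2025))) = 5851/((3*(-45)*9/(2 + 6075))) = 5851/((3*(-45)*9/6077)) = 5851/((3*(-45)*(1/6077)*9)) = 5851/(-1215/6077) = 5851*(-6077/1215) = -35556527/1215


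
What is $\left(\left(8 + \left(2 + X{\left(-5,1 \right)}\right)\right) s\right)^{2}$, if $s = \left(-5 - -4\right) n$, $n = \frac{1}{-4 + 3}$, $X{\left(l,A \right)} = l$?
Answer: $25$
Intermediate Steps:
$n = -1$ ($n = \frac{1}{-1} = -1$)
$s = 1$ ($s = \left(-5 - -4\right) \left(-1\right) = \left(-5 + 4\right) \left(-1\right) = \left(-1\right) \left(-1\right) = 1$)
$\left(\left(8 + \left(2 + X{\left(-5,1 \right)}\right)\right) s\right)^{2} = \left(\left(8 + \left(2 - 5\right)\right) 1\right)^{2} = \left(\left(8 - 3\right) 1\right)^{2} = \left(5 \cdot 1\right)^{2} = 5^{2} = 25$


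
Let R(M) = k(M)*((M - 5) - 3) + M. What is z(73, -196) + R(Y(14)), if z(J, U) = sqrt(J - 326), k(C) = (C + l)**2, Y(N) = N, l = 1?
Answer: 1364 + I*sqrt(253) ≈ 1364.0 + 15.906*I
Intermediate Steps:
k(C) = (1 + C)**2 (k(C) = (C + 1)**2 = (1 + C)**2)
z(J, U) = sqrt(-326 + J)
R(M) = M + (1 + M)**2*(-8 + M) (R(M) = (1 + M)**2*((M - 5) - 3) + M = (1 + M)**2*((-5 + M) - 3) + M = (1 + M)**2*(-8 + M) + M = M + (1 + M)**2*(-8 + M))
z(73, -196) + R(Y(14)) = sqrt(-326 + 73) + (-8 + 14**3 - 14*14 - 6*14**2) = sqrt(-253) + (-8 + 2744 - 196 - 6*196) = I*sqrt(253) + (-8 + 2744 - 196 - 1176) = I*sqrt(253) + 1364 = 1364 + I*sqrt(253)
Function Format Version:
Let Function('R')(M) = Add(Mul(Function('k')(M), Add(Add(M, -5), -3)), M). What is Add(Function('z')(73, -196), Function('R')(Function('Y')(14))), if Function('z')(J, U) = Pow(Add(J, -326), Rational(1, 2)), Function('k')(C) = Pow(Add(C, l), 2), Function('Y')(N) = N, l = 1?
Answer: Add(1364, Mul(I, Pow(253, Rational(1, 2)))) ≈ Add(1364.0, Mul(15.906, I))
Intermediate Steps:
Function('k')(C) = Pow(Add(1, C), 2) (Function('k')(C) = Pow(Add(C, 1), 2) = Pow(Add(1, C), 2))
Function('z')(J, U) = Pow(Add(-326, J), Rational(1, 2))
Function('R')(M) = Add(M, Mul(Pow(Add(1, M), 2), Add(-8, M))) (Function('R')(M) = Add(Mul(Pow(Add(1, M), 2), Add(Add(M, -5), -3)), M) = Add(Mul(Pow(Add(1, M), 2), Add(Add(-5, M), -3)), M) = Add(Mul(Pow(Add(1, M), 2), Add(-8, M)), M) = Add(M, Mul(Pow(Add(1, M), 2), Add(-8, M))))
Add(Function('z')(73, -196), Function('R')(Function('Y')(14))) = Add(Pow(Add(-326, 73), Rational(1, 2)), Add(-8, Pow(14, 3), Mul(-14, 14), Mul(-6, Pow(14, 2)))) = Add(Pow(-253, Rational(1, 2)), Add(-8, 2744, -196, Mul(-6, 196))) = Add(Mul(I, Pow(253, Rational(1, 2))), Add(-8, 2744, -196, -1176)) = Add(Mul(I, Pow(253, Rational(1, 2))), 1364) = Add(1364, Mul(I, Pow(253, Rational(1, 2))))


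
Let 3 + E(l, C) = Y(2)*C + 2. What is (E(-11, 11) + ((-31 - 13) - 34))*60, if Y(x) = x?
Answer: -3420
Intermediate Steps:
E(l, C) = -1 + 2*C (E(l, C) = -3 + (2*C + 2) = -3 + (2 + 2*C) = -1 + 2*C)
(E(-11, 11) + ((-31 - 13) - 34))*60 = ((-1 + 2*11) + ((-31 - 13) - 34))*60 = ((-1 + 22) + (-44 - 34))*60 = (21 - 78)*60 = -57*60 = -3420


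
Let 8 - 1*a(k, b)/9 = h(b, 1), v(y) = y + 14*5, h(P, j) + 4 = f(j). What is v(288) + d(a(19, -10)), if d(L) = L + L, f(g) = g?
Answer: 556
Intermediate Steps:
h(P, j) = -4 + j
v(y) = 70 + y (v(y) = y + 70 = 70 + y)
a(k, b) = 99 (a(k, b) = 72 - 9*(-4 + 1) = 72 - 9*(-3) = 72 + 27 = 99)
d(L) = 2*L
v(288) + d(a(19, -10)) = (70 + 288) + 2*99 = 358 + 198 = 556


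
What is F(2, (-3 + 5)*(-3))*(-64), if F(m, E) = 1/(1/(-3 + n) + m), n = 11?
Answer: -512/17 ≈ -30.118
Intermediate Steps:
F(m, E) = 1/(⅛ + m) (F(m, E) = 1/(1/(-3 + 11) + m) = 1/(1/8 + m) = 1/(⅛ + m))
F(2, (-3 + 5)*(-3))*(-64) = (8/(1 + 8*2))*(-64) = (8/(1 + 16))*(-64) = (8/17)*(-64) = -512/17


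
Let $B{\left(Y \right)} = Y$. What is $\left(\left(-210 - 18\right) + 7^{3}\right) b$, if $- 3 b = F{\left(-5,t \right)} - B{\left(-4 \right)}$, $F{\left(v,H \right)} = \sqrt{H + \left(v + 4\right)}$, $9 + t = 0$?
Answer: $- \frac{460}{3} - \frac{115 i \sqrt{10}}{3} \approx -153.33 - 121.22 i$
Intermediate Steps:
$t = -9$ ($t = -9 + 0 = -9$)
$F{\left(v,H \right)} = \sqrt{4 + H + v}$ ($F{\left(v,H \right)} = \sqrt{H + \left(4 + v\right)} = \sqrt{4 + H + v}$)
$b = - \frac{4}{3} - \frac{i \sqrt{10}}{3}$ ($b = - \frac{\sqrt{4 - 9 - 5} - -4}{3} = - \frac{\sqrt{-10} + 4}{3} = - \frac{i \sqrt{10} + 4}{3} = - \frac{4 + i \sqrt{10}}{3} = - \frac{4}{3} - \frac{i \sqrt{10}}{3} \approx -1.3333 - 1.0541 i$)
$\left(\left(-210 - 18\right) + 7^{3}\right) b = \left(\left(-210 - 18\right) + 7^{3}\right) \left(- \frac{4}{3} - \frac{i \sqrt{10}}{3}\right) = \left(-228 + 343\right) \left(- \frac{4}{3} - \frac{i \sqrt{10}}{3}\right) = 115 \left(- \frac{4}{3} - \frac{i \sqrt{10}}{3}\right) = - \frac{460}{3} - \frac{115 i \sqrt{10}}{3}$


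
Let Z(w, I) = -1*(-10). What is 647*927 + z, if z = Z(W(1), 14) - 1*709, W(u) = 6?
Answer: 599070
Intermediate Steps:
Z(w, I) = 10
z = -699 (z = 10 - 1*709 = 10 - 709 = -699)
647*927 + z = 647*927 - 699 = 599769 - 699 = 599070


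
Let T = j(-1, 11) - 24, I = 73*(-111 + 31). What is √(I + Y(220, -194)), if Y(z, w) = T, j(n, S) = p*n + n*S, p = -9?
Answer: I*√5866 ≈ 76.59*I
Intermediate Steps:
j(n, S) = -9*n + S*n (j(n, S) = -9*n + n*S = -9*n + S*n)
I = -5840 (I = 73*(-80) = -5840)
T = -26 (T = -(-9 + 11) - 24 = -1*2 - 24 = -2 - 24 = -26)
Y(z, w) = -26
√(I + Y(220, -194)) = √(-5840 - 26) = √(-5866) = I*√5866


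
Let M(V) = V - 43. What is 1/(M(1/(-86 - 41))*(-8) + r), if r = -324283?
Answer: -127/41140245 ≈ -3.0870e-6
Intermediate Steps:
M(V) = -43 + V
1/(M(1/(-86 - 41))*(-8) + r) = 1/((-43 + 1/(-86 - 41))*(-8) - 324283) = 1/((-43 + 1/(-127))*(-8) - 324283) = 1/((-43 - 1/127)*(-8) - 324283) = 1/(-5462/127*(-8) - 324283) = 1/(43696/127 - 324283) = 1/(-41140245/127) = -127/41140245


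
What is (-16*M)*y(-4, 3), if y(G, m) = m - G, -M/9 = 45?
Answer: 45360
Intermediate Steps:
M = -405 (M = -9*45 = -405)
(-16*M)*y(-4, 3) = (-16*(-405))*(3 - 1*(-4)) = 6480*(3 + 4) = 6480*7 = 45360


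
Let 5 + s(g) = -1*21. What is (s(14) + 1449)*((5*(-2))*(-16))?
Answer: 227680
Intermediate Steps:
s(g) = -26 (s(g) = -5 - 1*21 = -5 - 21 = -26)
(s(14) + 1449)*((5*(-2))*(-16)) = (-26 + 1449)*((5*(-2))*(-16)) = 1423*(-10*(-16)) = 1423*160 = 227680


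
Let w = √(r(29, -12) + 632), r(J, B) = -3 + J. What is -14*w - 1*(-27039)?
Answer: 27039 - 14*√658 ≈ 26680.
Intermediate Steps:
w = √658 (w = √((-3 + 29) + 632) = √(26 + 632) = √658 ≈ 25.652)
-14*w - 1*(-27039) = -14*√658 - 1*(-27039) = -14*√658 + 27039 = 27039 - 14*√658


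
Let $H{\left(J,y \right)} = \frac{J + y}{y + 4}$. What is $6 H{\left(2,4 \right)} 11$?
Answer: $\frac{99}{2} \approx 49.5$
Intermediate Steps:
$H{\left(J,y \right)} = \frac{J + y}{4 + y}$
$6 H{\left(2,4 \right)} 11 = 6 \frac{2 + 4}{4 + 4} \cdot 11 = 6 \cdot \frac{1}{8} \cdot 6 \cdot 11 = 6 \cdot \frac{3}{4} \cdot 11 = \frac{9}{2} \cdot 11 = \frac{99}{2}$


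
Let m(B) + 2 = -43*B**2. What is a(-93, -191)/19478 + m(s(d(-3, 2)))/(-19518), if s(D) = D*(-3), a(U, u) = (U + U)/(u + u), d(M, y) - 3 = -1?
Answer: 2884138537/36306388182 ≈ 0.079439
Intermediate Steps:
d(M, y) = 2 (d(M, y) = 3 - 1 = 2)
a(U, u) = U/u (a(U, u) = (2*U)/((2*u)) = (2*U)*(1/(2*u)) = U/u)
s(D) = -3*D
m(B) = -2 - 43*B**2
a(-93, -191)/19478 + m(s(d(-3, 2)))/(-19518) = -93/(-191)/19478 + (-2 - 43*(-3*2)**2)/(-19518) = -93*(-1/191)*(1/19478) + (-2 - 43*(-6)**2)*(-1/19518) = (93/191)*(1/19478) + (-2 - 43*36)*(-1/19518) = 93/3720298 + (-2 - 1548)*(-1/19518) = 93/3720298 - 1550*(-1/19518) = 93/3720298 + 775/9759 = 2884138537/36306388182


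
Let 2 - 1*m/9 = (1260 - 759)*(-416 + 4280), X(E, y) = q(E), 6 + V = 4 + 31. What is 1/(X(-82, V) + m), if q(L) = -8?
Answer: -1/17422766 ≈ -5.7396e-8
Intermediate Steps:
V = 29 (V = -6 + (4 + 31) = -6 + 35 = 29)
X(E, y) = -8
m = -17422758 (m = 18 - 9*(1260 - 759)*(-416 + 4280) = 18 - 4509*3864 = 18 - 9*1935864 = 18 - 17422776 = -17422758)
1/(X(-82, V) + m) = 1/(-8 - 17422758) = 1/(-17422766) = -1/17422766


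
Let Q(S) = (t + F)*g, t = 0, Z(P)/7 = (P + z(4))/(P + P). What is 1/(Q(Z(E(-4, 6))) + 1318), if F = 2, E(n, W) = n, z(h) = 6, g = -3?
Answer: 1/1312 ≈ 0.00076220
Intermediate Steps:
Z(P) = 7*(6 + P)/(2*P) (Z(P) = 7*((P + 6)/(P + P)) = 7*((6 + P)/((2*P))) = 7*((6 + P)*(1/(2*P))) = 7*((6 + P)/(2*P)) = 7*(6 + P)/(2*P))
Q(S) = -6 (Q(S) = (0 + 2)*(-3) = 2*(-3) = -6)
1/(Q(Z(E(-4, 6))) + 1318) = 1/(-6 + 1318) = 1/1312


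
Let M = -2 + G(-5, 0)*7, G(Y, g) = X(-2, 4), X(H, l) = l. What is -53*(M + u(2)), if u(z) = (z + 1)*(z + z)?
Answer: -2014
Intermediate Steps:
G(Y, g) = 4
u(z) = 2*z*(1 + z) (u(z) = (1 + z)*(2*z) = 2*z*(1 + z))
M = 26 (M = -2 + 4*7 = -2 + 28 = 26)
-53*(M + u(2)) = -53*(26 + 2*2*(1 + 2)) = -53*(26 + 2*2*3) = -53*(26 + 12) = -53*38 = -2014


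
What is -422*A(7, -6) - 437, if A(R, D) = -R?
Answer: 2517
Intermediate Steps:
-422*A(7, -6) - 437 = -(-422)*7 - 437 = -422*(-7) - 437 = 2954 - 437 = 2517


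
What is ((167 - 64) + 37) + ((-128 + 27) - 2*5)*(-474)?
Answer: 52754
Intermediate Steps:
((167 - 64) + 37) + ((-128 + 27) - 2*5)*(-474) = (103 + 37) + (-101 - 10)*(-474) = 140 - 111*(-474) = 140 + 52614 = 52754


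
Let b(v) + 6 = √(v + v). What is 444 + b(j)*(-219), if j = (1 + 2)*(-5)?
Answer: 1758 - 219*I*√30 ≈ 1758.0 - 1199.5*I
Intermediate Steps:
j = -15 (j = 3*(-5) = -15)
b(v) = -6 + √2*√v (b(v) = -6 + √(v + v) = -6 + √(2*v) = -6 + √2*√v)
444 + b(j)*(-219) = 444 + (-6 + √2*√(-15))*(-219) = 444 + (-6 + √2*(I*√15))*(-219) = 444 + (-6 + I*√30)*(-219) = 444 + (1314 - 219*I*√30) = 1758 - 219*I*√30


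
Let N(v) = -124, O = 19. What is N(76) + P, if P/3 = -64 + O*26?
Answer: 1166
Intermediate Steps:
P = 1290 (P = 3*(-64 + 19*26) = 3*(-64 + 494) = 3*430 = 1290)
N(76) + P = -124 + 1290 = 1166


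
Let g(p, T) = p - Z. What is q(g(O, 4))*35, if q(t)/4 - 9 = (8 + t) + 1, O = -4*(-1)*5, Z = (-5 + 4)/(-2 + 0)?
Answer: 5250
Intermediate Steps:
Z = 1/2 (Z = -1/(-2) = -1*(-1/2) = 1/2 ≈ 0.50000)
O = 20 (O = 4*5 = 20)
g(p, T) = -1/2 + p (g(p, T) = p - 1*1/2 = p - 1/2 = -1/2 + p)
q(t) = 72 + 4*t (q(t) = 36 + 4*((8 + t) + 1) = 36 + 4*(9 + t) = 36 + (36 + 4*t) = 72 + 4*t)
q(g(O, 4))*35 = (72 + 4*(-1/2 + 20))*35 = (72 + 4*(39/2))*35 = (72 + 78)*35 = 150*35 = 5250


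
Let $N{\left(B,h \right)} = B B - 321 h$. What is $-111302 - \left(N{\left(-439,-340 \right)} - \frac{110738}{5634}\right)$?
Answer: $- \frac{1163824802}{2817} \approx -4.1314 \cdot 10^{5}$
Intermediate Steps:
$N{\left(B,h \right)} = B^{2} - 321 h$
$-111302 - \left(N{\left(-439,-340 \right)} - \frac{110738}{5634}\right) = -111302 - \left(\left(\left(-439\right)^{2} - -109140\right) - \frac{110738}{5634}\right) = -111302 - \left(\left(192721 + 109140\right) - \frac{55369}{2817}\right) = -111302 - \left(301861 - \frac{55369}{2817}\right) = -111302 - \frac{850287068}{2817} = - \frac{1163824802}{2817}$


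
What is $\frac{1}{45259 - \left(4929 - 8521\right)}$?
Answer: $\frac{1}{48851} \approx 2.047 \cdot 10^{-5}$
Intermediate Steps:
$\frac{1}{45259 - \left(4929 - 8521\right)} = \frac{1}{45259 - -3592} = \frac{1}{45259 + 3592} = \frac{1}{48851}$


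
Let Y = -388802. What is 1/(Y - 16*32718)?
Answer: -1/912290 ≈ -1.0961e-6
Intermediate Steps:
1/(Y - 16*32718) = 1/(-388802 - 16*32718) = 1/(-388802 - 523488) = 1/(-912290) = -1/912290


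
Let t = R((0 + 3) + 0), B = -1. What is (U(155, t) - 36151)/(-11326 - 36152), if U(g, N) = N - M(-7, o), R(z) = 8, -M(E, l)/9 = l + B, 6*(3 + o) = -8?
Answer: 36191/47478 ≈ 0.76227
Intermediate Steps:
o = -13/3 (o = -3 + (⅙)*(-8) = -3 - 4/3 = -13/3 ≈ -4.3333)
M(E, l) = 9 - 9*l (M(E, l) = -9*(l - 1) = -9*(-1 + l) = 9 - 9*l)
t = 8
U(g, N) = -48 + N (U(g, N) = N - (9 - 9*(-13/3)) = N - (9 + 39) = N - 1*48 = N - 48 = -48 + N)
(U(155, t) - 36151)/(-11326 - 36152) = ((-48 + 8) - 36151)/(-11326 - 36152) = (-40 - 36151)/(-47478) = -36191*(-1/47478) = 36191/47478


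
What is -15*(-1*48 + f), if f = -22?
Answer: 1050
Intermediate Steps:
-15*(-1*48 + f) = -15*(-1*48 - 22) = -15*(-48 - 22) = -15*(-70) = 1050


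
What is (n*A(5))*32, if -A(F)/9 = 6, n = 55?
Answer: -95040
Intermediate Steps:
A(F) = -54 (A(F) = -9*6 = -54)
(n*A(5))*32 = (55*(-54))*32 = -2970*32 = -95040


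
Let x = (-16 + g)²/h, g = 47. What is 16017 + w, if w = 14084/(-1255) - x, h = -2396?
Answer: 48130259451/3006980 ≈ 16006.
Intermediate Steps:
x = -961/2396 (x = (-16 + 47)²/(-2396) = 31²*(-1/2396) = 961*(-1/2396) = -961/2396 ≈ -0.40108)
w = -32539209/3006980 (w = 14084/(-1255) - 1*(-961/2396) = 14084*(-1/1255) + 961/2396 = -14084/1255 + 961/2396 = -32539209/3006980 ≈ -10.821)
16017 + w = 16017 - 32539209/3006980 = 48130259451/3006980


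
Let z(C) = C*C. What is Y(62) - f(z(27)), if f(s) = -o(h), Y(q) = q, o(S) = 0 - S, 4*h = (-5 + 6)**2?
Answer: 247/4 ≈ 61.750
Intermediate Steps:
h = 1/4 (h = (-5 + 6)**2/4 = (1/4)*1**2 = (1/4)*1 = 1/4 ≈ 0.25000)
o(S) = -S
z(C) = C**2
f(s) = 1/4 (f(s) = -(-1)/4 = -1*(-1/4) = 1/4)
Y(62) - f(z(27)) = 62 - 1*1/4 = 62 - 1/4 = 247/4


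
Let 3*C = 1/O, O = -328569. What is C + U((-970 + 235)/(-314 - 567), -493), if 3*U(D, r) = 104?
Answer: 34171175/985707 ≈ 34.667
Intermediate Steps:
U(D, r) = 104/3 (U(D, r) = (⅓)*104 = 104/3)
C = -1/985707 (C = (⅓)/(-328569) = (⅓)*(-1/328569) = -1/985707 ≈ -1.0145e-6)
C + U((-970 + 235)/(-314 - 567), -493) = -1/985707 + 104/3 = 34171175/985707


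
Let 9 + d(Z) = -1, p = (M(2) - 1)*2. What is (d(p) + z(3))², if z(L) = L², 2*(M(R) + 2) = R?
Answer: 1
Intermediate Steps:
M(R) = -2 + R/2
p = -4 (p = ((-2 + (½)*2) - 1)*2 = ((-2 + 1) - 1)*2 = (-1 - 1)*2 = -2*2 = -4)
d(Z) = -10 (d(Z) = -9 - 1 = -10)
(d(p) + z(3))² = (-10 + 3²)² = (-10 + 9)² = (-1)² = 1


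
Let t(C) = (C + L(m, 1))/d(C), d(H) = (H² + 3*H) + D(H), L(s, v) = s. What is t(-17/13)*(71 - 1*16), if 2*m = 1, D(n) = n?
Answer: 429/34 ≈ 12.618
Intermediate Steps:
m = ½ (m = (½)*1 = ½ ≈ 0.50000)
d(H) = H² + 4*H (d(H) = (H² + 3*H) + H = H² + 4*H)
t(C) = (½ + C)/(C*(4 + C)) (t(C) = (C + ½)/((C*(4 + C))) = (1/(C*(4 + C)))*(½ + C) = (½ + C)/(C*(4 + C)))
t(-17/13)*(71 - 1*16) = ((½ - 17/13)/(((-17/13))*(4 - 17/13)))*(71 - 1*16) = ((½ - 17*1/13)/(((-17*1/13))*(4 - 17*1/13)))*(71 - 16) = ((½ - 17/13)/((-17/13)*(4 - 17/13)))*55 = -13/17*(-21/26)/35/13*55 = -13/17*13/35*(-21/26)*55 = (39/170)*55 = 429/34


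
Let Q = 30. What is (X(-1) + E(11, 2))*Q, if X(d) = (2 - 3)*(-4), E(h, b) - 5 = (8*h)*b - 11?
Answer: 5220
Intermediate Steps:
E(h, b) = -6 + 8*b*h (E(h, b) = 5 + ((8*h)*b - 11) = 5 + (8*b*h - 11) = 5 + (-11 + 8*b*h) = -6 + 8*b*h)
X(d) = 4 (X(d) = -1*(-4) = 4)
(X(-1) + E(11, 2))*Q = (4 + (-6 + 8*2*11))*30 = (4 + (-6 + 176))*30 = (4 + 170)*30 = 174*30 = 5220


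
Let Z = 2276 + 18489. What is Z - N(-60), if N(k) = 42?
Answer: 20723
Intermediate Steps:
Z = 20765
Z - N(-60) = 20765 - 1*42 = 20765 - 42 = 20723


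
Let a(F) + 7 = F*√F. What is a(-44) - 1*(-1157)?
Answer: 1150 - 88*I*√11 ≈ 1150.0 - 291.86*I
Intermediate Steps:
a(F) = -7 + F^(3/2) (a(F) = -7 + F*√F = -7 + F^(3/2))
a(-44) - 1*(-1157) = (-7 + (-44)^(3/2)) - 1*(-1157) = (-7 - 88*I*√11) + 1157 = 1150 - 88*I*√11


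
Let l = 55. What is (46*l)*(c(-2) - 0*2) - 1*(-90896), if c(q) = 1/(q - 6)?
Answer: 362319/4 ≈ 90580.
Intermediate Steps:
c(q) = 1/(-6 + q)
(46*l)*(c(-2) - 0*2) - 1*(-90896) = (46*55)*(1/(-6 - 2) - 0*2) - 1*(-90896) = 2530*(1/(-8) - 1*0) + 90896 = 2530*(-⅛ + 0) + 90896 = 2530*(-⅛) + 90896 = -1265/4 + 90896 = 362319/4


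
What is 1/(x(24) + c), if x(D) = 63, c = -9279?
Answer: -1/9216 ≈ -0.00010851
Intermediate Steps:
1/(x(24) + c) = 1/(63 - 9279) = 1/(-9216) = -1/9216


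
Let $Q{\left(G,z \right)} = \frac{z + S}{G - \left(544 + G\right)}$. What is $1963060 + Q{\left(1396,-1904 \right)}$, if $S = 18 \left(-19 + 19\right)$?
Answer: $\frac{3926127}{2} \approx 1.9631 \cdot 10^{6}$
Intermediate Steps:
$S = 0$ ($S = 18 \cdot 0 = 0$)
$Q{\left(G,z \right)} = - \frac{z}{544}$ ($Q{\left(G,z \right)} = \frac{z + 0}{G - \left(544 + G\right)} = \frac{z}{-544} = z \left(- \frac{1}{544}\right) = - \frac{z}{544}$)
$1963060 + Q{\left(1396,-1904 \right)} = 1963060 - - \frac{7}{2} = 1963060 + \frac{7}{2} = \frac{3926127}{2}$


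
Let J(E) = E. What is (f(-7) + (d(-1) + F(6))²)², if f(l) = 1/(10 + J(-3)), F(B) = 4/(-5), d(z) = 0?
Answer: 18769/30625 ≈ 0.61287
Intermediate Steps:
F(B) = -⅘ (F(B) = 4*(-⅕) = -⅘)
f(l) = ⅐ (f(l) = 1/(10 - 3) = 1/7 = ⅐)
(f(-7) + (d(-1) + F(6))²)² = (⅐ + (0 - ⅘)²)² = (⅐ + (-⅘)²)² = (⅐ + 16/25)² = (137/175)² = 18769/30625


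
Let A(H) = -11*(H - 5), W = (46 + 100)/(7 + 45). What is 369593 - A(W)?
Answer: 9608791/26 ≈ 3.6957e+5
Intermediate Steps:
W = 73/26 (W = 146/52 = 146*(1/52) = 73/26 ≈ 2.8077)
A(H) = 55 - 11*H (A(H) = -11*(-5 + H) = 55 - 11*H)
369593 - A(W) = 369593 - (55 - 11*73/26) = 369593 - (55 - 803/26) = 369593 - 1*627/26 = 369593 - 627/26 = 9608791/26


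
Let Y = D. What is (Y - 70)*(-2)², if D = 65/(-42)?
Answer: -6010/21 ≈ -286.19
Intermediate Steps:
D = -65/42 (D = 65*(-1/42) = -65/42 ≈ -1.5476)
Y = -65/42 ≈ -1.5476
(Y - 70)*(-2)² = (-65/42 - 70)*(-2)² = -3005/42*4 = -6010/21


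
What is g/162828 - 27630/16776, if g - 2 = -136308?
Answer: -94244543/37938924 ≈ -2.4841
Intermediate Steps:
g = -136306 (g = 2 - 136308 = -136306)
g/162828 - 27630/16776 = -136306/162828 - 27630/16776 = -136306*1/162828 - 27630*1/16776 = -68153/81414 - 1535/932 = -94244543/37938924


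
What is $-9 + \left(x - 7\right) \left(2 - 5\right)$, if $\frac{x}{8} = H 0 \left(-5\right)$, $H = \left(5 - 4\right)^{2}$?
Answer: $12$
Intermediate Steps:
$H = 1$ ($H = 1^{2} = 1$)
$x = 0$ ($x = 8 \cdot 1 \cdot 0 \left(-5\right) = 8 \cdot 0 \left(-5\right) = 8 \cdot 0 = 0$)
$-9 + \left(x - 7\right) \left(2 - 5\right) = -9 + \left(0 - 7\right) \left(2 - 5\right) = -9 + \left(0 - 7\right) \left(-3\right) = -9 - -21 = -9 + 21 = 12$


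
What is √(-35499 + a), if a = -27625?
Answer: 2*I*√15781 ≈ 251.24*I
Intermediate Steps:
√(-35499 + a) = √(-35499 - 27625) = √(-63124) = 2*I*√15781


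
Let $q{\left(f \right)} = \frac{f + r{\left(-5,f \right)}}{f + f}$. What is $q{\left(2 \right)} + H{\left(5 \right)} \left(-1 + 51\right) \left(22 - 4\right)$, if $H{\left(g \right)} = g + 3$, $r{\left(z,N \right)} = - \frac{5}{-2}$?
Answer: $\frac{57609}{8} \approx 7201.1$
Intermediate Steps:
$r{\left(z,N \right)} = \frac{5}{2}$ ($r{\left(z,N \right)} = \left(-5\right) \left(- \frac{1}{2}\right) = \frac{5}{2}$)
$H{\left(g \right)} = 3 + g$
$q{\left(f \right)} = \frac{\frac{5}{2} + f}{2 f}$ ($q{\left(f \right)} = \frac{f + \frac{5}{2}}{f + f} = \frac{\frac{5}{2} + f}{2 f}$)
$q{\left(2 \right)} + H{\left(5 \right)} \left(-1 + 51\right) \left(22 - 4\right) = \frac{5 + 2 \cdot 2}{4 \cdot 2} + \left(3 + 5\right) \left(-1 + 51\right) \left(22 - 4\right) = \frac{1}{4} \cdot \frac{1}{2} \left(5 + 4\right) + 8 \cdot 50 \cdot 18 = \frac{1}{4} \cdot \frac{1}{2} \cdot 9 + 8 \cdot 900 = \frac{9}{8} + 7200 = \frac{57609}{8}$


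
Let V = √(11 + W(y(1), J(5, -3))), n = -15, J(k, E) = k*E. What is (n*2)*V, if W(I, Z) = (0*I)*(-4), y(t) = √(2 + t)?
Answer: -30*√11 ≈ -99.499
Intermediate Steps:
J(k, E) = E*k
W(I, Z) = 0 (W(I, Z) = 0*(-4) = 0)
V = √11 (V = √(11 + 0) = √11 ≈ 3.3166)
(n*2)*V = (-15*2)*√11 = -30*√11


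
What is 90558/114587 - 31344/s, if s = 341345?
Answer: 27319905582/39113699515 ≈ 0.69847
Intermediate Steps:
90558/114587 - 31344/s = 90558/114587 - 31344/341345 = 27319905582/39113699515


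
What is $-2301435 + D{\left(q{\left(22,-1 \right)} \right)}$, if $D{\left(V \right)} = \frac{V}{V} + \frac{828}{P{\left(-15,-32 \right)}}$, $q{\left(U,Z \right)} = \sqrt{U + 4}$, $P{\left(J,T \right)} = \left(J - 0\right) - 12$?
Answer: $- \frac{6904394}{3} \approx -2.3015 \cdot 10^{6}$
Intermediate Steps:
$P{\left(J,T \right)} = -12 + J$ ($P{\left(J,T \right)} = \left(J + 0\right) - 12 = J - 12 = -12 + J$)
$q{\left(U,Z \right)} = \sqrt{4 + U}$
$D{\left(V \right)} = - \frac{89}{3}$ ($D{\left(V \right)} = \frac{V}{V} + \frac{828}{-12 - 15} = 1 + \frac{828}{-27} = 1 + 828 \left(- \frac{1}{27}\right) = 1 - \frac{92}{3} = - \frac{89}{3}$)
$-2301435 + D{\left(q{\left(22,-1 \right)} \right)} = -2301435 - \frac{89}{3} = - \frac{6904394}{3}$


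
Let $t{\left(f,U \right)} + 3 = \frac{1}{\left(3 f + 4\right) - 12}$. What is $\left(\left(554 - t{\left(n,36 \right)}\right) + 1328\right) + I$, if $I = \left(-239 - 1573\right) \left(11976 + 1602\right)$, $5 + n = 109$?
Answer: $- \frac{7478841105}{304} \approx -2.4601 \cdot 10^{7}$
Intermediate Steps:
$n = 104$ ($n = -5 + 109 = 104$)
$I = -24603336$ ($I = \left(-1812\right) 13578 = -24603336$)
$t{\left(f,U \right)} = -3 + \frac{1}{-8 + 3 f}$ ($t{\left(f,U \right)} = -3 + \frac{1}{\left(3 f + 4\right) - 12} = -3 + \frac{1}{\left(4 + 3 f\right) - 12} = -3 + \frac{1}{-8 + 3 f}$)
$\left(\left(554 - t{\left(n,36 \right)}\right) + 1328\right) + I = \left(\left(554 - \frac{25 - 936}{-8 + 3 \cdot 104}\right) + 1328\right) - 24603336 = \left(\left(554 - \frac{25 - 936}{-8 + 312}\right) + 1328\right) - 24603336 = \left(\left(554 - \frac{1}{304} \left(-911\right)\right) + 1328\right) - 24603336 = \left(\left(554 - - \frac{911}{304}\right) + 1328\right) - 24603336 = \left(\left(554 + \frac{911}{304}\right) + 1328\right) - 24603336 = \left(\frac{169327}{304} + 1328\right) - 24603336 = \frac{573039}{304} - 24603336 = - \frac{7478841105}{304}$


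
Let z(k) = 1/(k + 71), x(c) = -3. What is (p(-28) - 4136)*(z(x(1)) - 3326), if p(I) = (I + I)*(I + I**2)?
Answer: 2627608206/17 ≈ 1.5457e+8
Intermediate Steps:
p(I) = 2*I*(I + I**2) (p(I) = (2*I)*(I + I**2) = 2*I*(I + I**2))
z(k) = 1/(71 + k)
(p(-28) - 4136)*(z(x(1)) - 3326) = (2*(-28)**2*(1 - 28) - 4136)*(1/(71 - 3) - 3326) = (2*784*(-27) - 4136)*(1/68 - 3326) = (-42336 - 4136)*(1/68 - 3326) = -46472*(-226167/68) = 2627608206/17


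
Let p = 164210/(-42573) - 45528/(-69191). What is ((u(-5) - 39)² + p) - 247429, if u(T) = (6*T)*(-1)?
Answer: -728614621629730/2945668443 ≈ -2.4735e+5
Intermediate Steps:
u(T) = -6*T
p = -9423590566/2945668443 (p = 164210*(-1/42573) - 45528*(-1/69191) = -164210/42573 + 45528/69191 = -9423590566/2945668443 ≈ -3.1991)
((u(-5) - 39)² + p) - 247429 = ((-6*(-5) - 39)² - 9423590566/2945668443) - 247429 = ((30 - 39)² - 9423590566/2945668443) - 247429 = ((-9)² - 9423590566/2945668443) - 247429 = (81 - 9423590566/2945668443) - 247429 = 229175553317/2945668443 - 247429 = -728614621629730/2945668443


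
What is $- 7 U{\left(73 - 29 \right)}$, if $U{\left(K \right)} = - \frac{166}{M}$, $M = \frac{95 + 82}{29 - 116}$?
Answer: $- \frac{33698}{59} \approx -571.15$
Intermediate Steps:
$M = - \frac{59}{29}$ ($M = \frac{177}{-87} = 177 \left(- \frac{1}{87}\right) = - \frac{59}{29} \approx -2.0345$)
$U{\left(K \right)} = \frac{4814}{59}$ ($U{\left(K \right)} = - \frac{166}{- \frac{59}{29}} = \left(-166\right) \left(- \frac{29}{59}\right) = \frac{4814}{59}$)
$- 7 U{\left(73 - 29 \right)} = \left(-7\right) \frac{4814}{59} = - \frac{33698}{59}$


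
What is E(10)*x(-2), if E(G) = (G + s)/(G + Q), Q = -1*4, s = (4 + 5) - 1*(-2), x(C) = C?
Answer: -7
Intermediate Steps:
s = 11 (s = 9 + 2 = 11)
Q = -4
E(G) = (11 + G)/(-4 + G) (E(G) = (G + 11)/(G - 4) = (11 + G)/(-4 + G))
E(10)*x(-2) = ((11 + 10)/(-4 + 10))*(-2) = (21/6)*(-2) = ((1/6)*21)*(-2) = (7/2)*(-2) = -7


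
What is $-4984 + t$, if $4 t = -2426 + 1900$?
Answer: $- \frac{10231}{2} \approx -5115.5$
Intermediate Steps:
$t = - \frac{263}{2}$ ($t = \frac{-2426 + 1900}{4} = \frac{1}{4} \left(-526\right) = - \frac{263}{2} \approx -131.5$)
$-4984 + t = -4984 - \frac{263}{2} = - \frac{10231}{2}$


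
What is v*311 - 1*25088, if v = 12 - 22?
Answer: -28198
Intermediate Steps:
v = -10
v*311 - 1*25088 = -10*311 - 1*25088 = -3110 - 25088 = -28198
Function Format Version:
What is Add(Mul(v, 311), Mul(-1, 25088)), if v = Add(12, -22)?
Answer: -28198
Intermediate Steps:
v = -10
Add(Mul(v, 311), Mul(-1, 25088)) = Add(Mul(-10, 311), Mul(-1, 25088)) = Add(-3110, -25088) = -28198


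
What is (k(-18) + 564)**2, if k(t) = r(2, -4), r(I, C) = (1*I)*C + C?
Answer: 304704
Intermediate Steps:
r(I, C) = C + C*I (r(I, C) = I*C + C = C*I + C = C + C*I)
k(t) = -12 (k(t) = -4*(1 + 2) = -4*3 = -12)
(k(-18) + 564)**2 = (-12 + 564)**2 = 552**2 = 304704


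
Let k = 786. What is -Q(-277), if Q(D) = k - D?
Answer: -1063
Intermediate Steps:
Q(D) = 786 - D
-Q(-277) = -(786 - 1*(-277)) = -(786 + 277) = -1*1063 = -1063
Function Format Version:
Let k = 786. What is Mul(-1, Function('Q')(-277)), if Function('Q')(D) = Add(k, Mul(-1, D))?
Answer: -1063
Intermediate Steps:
Function('Q')(D) = Add(786, Mul(-1, D))
Mul(-1, Function('Q')(-277)) = Mul(-1, Add(786, Mul(-1, -277))) = Mul(-1, Add(786, 277)) = Mul(-1, 1063) = -1063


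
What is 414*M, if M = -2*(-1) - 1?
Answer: 414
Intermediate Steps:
M = 1 (M = 2 - 1 = 1)
414*M = 414*1 = 414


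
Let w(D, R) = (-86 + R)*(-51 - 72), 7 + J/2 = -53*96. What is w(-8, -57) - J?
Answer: 27779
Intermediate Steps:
J = -10190 (J = -14 + 2*(-53*96) = -14 + 2*(-5088) = -14 - 10176 = -10190)
w(D, R) = 10578 - 123*R (w(D, R) = (-86 + R)*(-123) = 10578 - 123*R)
w(-8, -57) - J = (10578 - 123*(-57)) - 1*(-10190) = (10578 + 7011) + 10190 = 17589 + 10190 = 27779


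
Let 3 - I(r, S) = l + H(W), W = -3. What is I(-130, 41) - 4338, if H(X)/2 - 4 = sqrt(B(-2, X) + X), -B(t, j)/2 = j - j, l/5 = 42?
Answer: -4553 - 2*I*sqrt(3) ≈ -4553.0 - 3.4641*I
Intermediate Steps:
l = 210 (l = 5*42 = 210)
B(t, j) = 0 (B(t, j) = -2*(j - j) = -2*0 = 0)
H(X) = 8 + 2*sqrt(X) (H(X) = 8 + 2*sqrt(0 + X) = 8 + 2*sqrt(X))
I(r, S) = -215 - 2*I*sqrt(3) (I(r, S) = 3 - (210 + (8 + 2*sqrt(-3))) = 3 - (210 + (8 + 2*(I*sqrt(3)))) = 3 - (210 + (8 + 2*I*sqrt(3))) = 3 - (218 + 2*I*sqrt(3)) = 3 + (-218 - 2*I*sqrt(3)) = -215 - 2*I*sqrt(3))
I(-130, 41) - 4338 = (-215 - 2*I*sqrt(3)) - 4338 = -4553 - 2*I*sqrt(3)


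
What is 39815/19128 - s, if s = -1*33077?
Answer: 632736671/19128 ≈ 33079.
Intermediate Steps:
s = -33077
39815/19128 - s = 39815/19128 - 1*(-33077) = 39815*(1/19128) + 33077 = 39815/19128 + 33077 = 632736671/19128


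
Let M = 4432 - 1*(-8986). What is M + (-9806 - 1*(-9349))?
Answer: 12961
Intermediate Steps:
M = 13418 (M = 4432 + 8986 = 13418)
M + (-9806 - 1*(-9349)) = 13418 + (-9806 - 1*(-9349)) = 13418 + (-9806 + 9349) = 13418 - 457 = 12961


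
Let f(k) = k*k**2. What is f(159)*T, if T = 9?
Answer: 36177111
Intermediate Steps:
f(k) = k**3
f(159)*T = 159**3*9 = 4019679*9 = 36177111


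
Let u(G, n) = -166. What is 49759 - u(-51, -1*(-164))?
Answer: 49925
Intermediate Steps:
49759 - u(-51, -1*(-164)) = 49759 - 1*(-166) = 49759 + 166 = 49925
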